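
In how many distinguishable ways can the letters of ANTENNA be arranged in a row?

Letter multiplicities in ANTENNA: A×2, E×1, N×3, T×1.
So there are 7! / (3!·2!) = 420 distinguishable arrangements.

420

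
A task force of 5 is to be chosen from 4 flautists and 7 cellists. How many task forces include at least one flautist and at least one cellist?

Unrestricted: C(11,5) = 462 ways to pick any 5 of the 11.
Selections missing a whole group: no flautists → C(7,5) = 21; no cellists → C(4,5) = 0.
Both groups omitted at once is impossible, so 462 − 21 = 441.

441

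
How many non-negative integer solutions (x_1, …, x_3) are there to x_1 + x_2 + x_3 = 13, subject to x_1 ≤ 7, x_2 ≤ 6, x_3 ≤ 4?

By stars and bars, unrestricted non-negative solutions to x_1+…+x_3 = 13 number C(13+2,2) = 105.
Subtract solutions that violate a single cap (substitute x_i' = x_i − (cap_i+1)): x_1 ≥ 8 gives C(7,2) = 21; x_2 ≥ 7 gives C(8,2) = 28; x_3 ≥ 5 gives C(10,2) = 45. Together 94.
Add back pairs where two caps are both exceeded: 0 + 1 + 3 = 4.
By inclusion–exclusion the count is 105 − 94 + 4 = 15.

15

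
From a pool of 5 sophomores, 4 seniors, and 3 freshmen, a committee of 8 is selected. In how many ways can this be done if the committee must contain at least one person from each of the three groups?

Unrestricted: C(12,8) = 495 ways to pick any 8 of the 12.
Selections missing a whole group: no sophomores → C(7,8) = 0; no seniors → C(8,8) = 1; no freshmen → C(9,8) = 9.
Add back selections omitting two groups (i.e. drawn from a single group): C(5,8) + C(4,8) + C(3,8) = 0.
By inclusion–exclusion: 495 − 10 + 0 = 485.

485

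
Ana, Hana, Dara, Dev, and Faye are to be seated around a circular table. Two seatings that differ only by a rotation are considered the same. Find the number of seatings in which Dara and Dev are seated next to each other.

12

Glue Dara and Dev into a block (2 internal orders). Seating 4 units around a circle gives (3)! arrangements.
So 2 × (3)! = 2 × 6 = 12.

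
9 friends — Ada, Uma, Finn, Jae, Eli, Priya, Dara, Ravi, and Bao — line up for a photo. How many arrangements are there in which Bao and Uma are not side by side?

Of the 9! = 362880 arrangements, those with Bao and Uma adjacent number 2 × 8! = 80640 (treat the pair as a block with 2 internal orders).
So 362880 − 80640 = 282240 arrangements keep them apart.

282240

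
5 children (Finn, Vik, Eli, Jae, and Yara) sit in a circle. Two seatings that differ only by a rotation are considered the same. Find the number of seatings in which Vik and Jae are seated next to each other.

12

Glue Vik and Jae into a block (2 internal orders). Seating 4 units around a circle gives (3)! arrangements.
So 2 × (3)! = 2 × 6 = 12.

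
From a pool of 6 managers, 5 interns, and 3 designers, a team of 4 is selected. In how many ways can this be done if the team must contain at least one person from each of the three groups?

495

Total 4-person selections from all 14: C(14,4) = 1001.
Selections missing a whole group: no managers → C(8,4) = 70; no interns → C(9,4) = 126; no designers → C(11,4) = 330.
Add back selections omitting two groups (i.e. drawn from a single group): C(6,4) + C(5,4) + C(3,4) = 20.
By inclusion–exclusion: 1001 − 526 + 20 = 495.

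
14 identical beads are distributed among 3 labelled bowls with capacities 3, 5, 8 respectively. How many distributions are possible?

By stars and bars, unrestricted non-negative solutions to x_1+…+x_3 = 14 number C(14+2,2) = 120.
Subtract solutions that violate a single cap (substitute x_i' = x_i − (cap_i+1)): x_1 ≥ 4 gives C(12,2) = 66; x_2 ≥ 6 gives C(10,2) = 45; x_3 ≥ 9 gives C(7,2) = 21. Together 132.
Add back pairs where two caps are both exceeded: 15 + 3 + 0 = 18.
By inclusion–exclusion the count is 120 − 132 + 18 = 6.

6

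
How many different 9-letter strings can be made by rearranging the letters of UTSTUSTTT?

756

Letter multiplicities in UTSTUSTTT: S×2, T×5, U×2.
The number of distinct arrangements is 9!/(5!·2!·2!) = 362880/480 = 756.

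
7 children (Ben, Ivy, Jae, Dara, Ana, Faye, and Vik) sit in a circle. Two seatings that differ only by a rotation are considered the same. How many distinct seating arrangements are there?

Around a circle, 7 distinct people have 7!/7 = (6)! = 720 rotationally distinct seatings.

720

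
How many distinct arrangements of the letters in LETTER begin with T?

With the first slot taken by T, it remains to arrange the other 5 letters (LETER).
Those 5 letters have E appearing twice, giving (5)!/(2!) = 60.

60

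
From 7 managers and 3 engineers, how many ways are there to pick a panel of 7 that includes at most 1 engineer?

Split by how many engineers are chosen (0 through 1).
Sum: C(3,0)·C(7,7) + C(3,1)·C(7,6) = 1 + 21 = 22.

22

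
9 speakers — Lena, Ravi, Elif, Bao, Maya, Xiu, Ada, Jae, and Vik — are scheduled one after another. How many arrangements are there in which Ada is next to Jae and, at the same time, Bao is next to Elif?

Treat {Ada,Jae} as one block (2 orders) and {Bao,Elif} as another (2 orders).
That leaves 7 units to arrange: 2 × 2 × 7! = 4 × 5040 = 20160.

20160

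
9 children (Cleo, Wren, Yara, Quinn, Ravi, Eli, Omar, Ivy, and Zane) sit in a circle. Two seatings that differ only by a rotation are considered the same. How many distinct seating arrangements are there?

Fix one person's seat to break rotational symmetry; the remaining 8 people can be arranged in (8)! = 40320 ways.

40320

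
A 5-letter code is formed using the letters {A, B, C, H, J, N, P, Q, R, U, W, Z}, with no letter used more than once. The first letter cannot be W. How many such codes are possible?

The first letter has 12−1 = 11 choices (anything except W).
The remaining 4 letters are filled from the other 11 symbols without repetition: 11 × 10 × 9 × 8 = 7920.
Total: 11 × 7920 = 87120.

87120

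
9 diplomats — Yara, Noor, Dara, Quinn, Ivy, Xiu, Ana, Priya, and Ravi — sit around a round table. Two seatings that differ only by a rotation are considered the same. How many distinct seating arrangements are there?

40320

Seat Yara anywhere (absorbing the rotational symmetry), then permute the other 8: (8)! = 40320.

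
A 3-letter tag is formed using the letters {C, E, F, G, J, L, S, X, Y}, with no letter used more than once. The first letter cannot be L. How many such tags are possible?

448

The first letter has 9−1 = 8 choices (anything except L).
The remaining 2 letters are filled from the other 8 symbols without repetition: 8 × 7 = 56.
Total: 8 × 56 = 448.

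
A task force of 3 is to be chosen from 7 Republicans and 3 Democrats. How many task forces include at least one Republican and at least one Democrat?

84

With no constraint there are C(10,3) = 120 possible selections.
Subtract selections that omit an entire group: no Republicans → C(3,3) = 1; no Democrats → C(7,3) = 35.
Both groups omitted at once is impossible, so 120 − 36 = 84.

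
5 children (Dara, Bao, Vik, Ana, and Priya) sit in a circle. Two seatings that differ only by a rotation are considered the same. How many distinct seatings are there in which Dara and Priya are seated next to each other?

12

Glue Dara and Priya into a block (2 internal orders). Seating 4 units around a circle gives (3)! arrangements.
So 2 × (3)! = 2 × 6 = 12.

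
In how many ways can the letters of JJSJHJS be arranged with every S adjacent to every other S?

30

Treat the 2 copies of S as a single block. The multiset to arrange is then {SS, H, J, J, J, J}, 6 items in all.
That gives (6)!/(4!) = 30 arrangements.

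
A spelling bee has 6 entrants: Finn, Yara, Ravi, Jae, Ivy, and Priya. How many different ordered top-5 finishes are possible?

720

This is an ordered selection of 5 from 6: P(6,5).
That gives 6 × 5 × 4 × 3 × 2 = 720.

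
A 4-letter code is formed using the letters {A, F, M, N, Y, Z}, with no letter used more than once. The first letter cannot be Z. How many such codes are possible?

The first letter has 6−1 = 5 choices (anything except Z).
The remaining 3 letters are filled from the other 5 symbols without repetition: 5 × 4 × 3 = 60.
Total: 5 × 60 = 300.

300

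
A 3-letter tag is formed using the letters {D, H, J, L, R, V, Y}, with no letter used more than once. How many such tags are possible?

This is a permutation of 3 out of 7: P(7,3) = 7!/4!.
That product is 7 × 6 × 5 = 210.

210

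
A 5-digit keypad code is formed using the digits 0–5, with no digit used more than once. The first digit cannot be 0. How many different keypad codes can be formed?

600

The first digit has 6−1 = 5 choices (anything except 0).
The remaining 4 digits are filled from the other 5 symbols without repetition: 5 × 4 × 3 × 2 = 120.
Total: 5 × 120 = 600.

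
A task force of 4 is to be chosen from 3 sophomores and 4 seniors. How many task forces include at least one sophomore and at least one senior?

34

Total 4-person selections from all 7: C(7,4) = 35.
Selections missing a whole group: no sophomores → C(4,4) = 1; no seniors → C(3,4) = 0.
Both groups omitted at once is impossible, so 35 − 1 = 34.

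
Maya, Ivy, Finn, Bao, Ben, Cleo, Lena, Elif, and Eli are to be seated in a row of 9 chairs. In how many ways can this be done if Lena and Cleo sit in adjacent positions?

80640

Glue Lena and Cleo into one block (2 internal orders), leaving 8 units to arrange in a row.
That gives 2 × 8! = 2 × 40320 = 80640.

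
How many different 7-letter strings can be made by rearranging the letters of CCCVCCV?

21

Letter multiplicities in CCCVCCV: C×5, V×2.
So there are 7! / (5!·2!) = 21 distinguishable arrangements.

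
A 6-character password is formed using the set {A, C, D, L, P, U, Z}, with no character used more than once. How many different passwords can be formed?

5040

Choose and order 6 of the 7 symbols: the first character has 7 options, the next 6, and so on down to 2.
That product is 7 × 6 × 5 × 4 × 3 × 2 = 5040.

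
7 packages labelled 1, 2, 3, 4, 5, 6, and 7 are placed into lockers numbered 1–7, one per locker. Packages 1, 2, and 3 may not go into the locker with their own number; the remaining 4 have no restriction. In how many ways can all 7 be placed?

Let Aᵢ (for i ∈ {1, 2, 3}) be the placements that put package i in its forbidden locker. Any j of these fix j positions, leaving (7−j)! ways to fill the rest, and there are C(3,j) ways to pick which j.
By inclusion–exclusion, the number of valid placements is Σ_{j=0}^{3} (−1)^j C(3,j)·(7−j)!.
Computing: 5040 − 2160 + 360 − 24 = 3216.

3216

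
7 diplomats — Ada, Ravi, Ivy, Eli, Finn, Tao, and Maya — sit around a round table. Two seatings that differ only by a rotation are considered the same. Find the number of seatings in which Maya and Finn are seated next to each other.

240

Glue Maya and Finn into a block (2 internal orders). Seating 6 units around a circle gives (5)! arrangements.
So 2 × (5)! = 2 × 120 = 240.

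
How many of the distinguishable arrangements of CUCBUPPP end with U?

Fix U in the last position and arrange the remaining 7 letters.
Those 7 letters have C appearing twice and P appearing 3 times, giving (7)!/(3!·2!) = 420.

420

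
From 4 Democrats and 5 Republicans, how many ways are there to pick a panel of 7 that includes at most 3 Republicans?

10

Split by how many Republicans are chosen (0 through 3).
Sum: C(5,0)·C(4,7) + C(5,1)·C(4,6) + C(5,2)·C(4,5) + C(5,3)·C(4,4) = 0 + 0 + 0 + 10 = 10.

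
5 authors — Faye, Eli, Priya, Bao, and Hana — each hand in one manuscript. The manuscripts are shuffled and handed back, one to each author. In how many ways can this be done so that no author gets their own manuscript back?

Let Aᵢ be the assignments in which author i gets their own manuscript. We want the size of the complement of A₁∪…∪A_5.
By inclusion–exclusion this is Σ_{j=0}^{5} (−1)^j C(5,j)·(5−j)!.
Computing: 120 − 120 + 60 − 20 + 5 − 1 = 44.

44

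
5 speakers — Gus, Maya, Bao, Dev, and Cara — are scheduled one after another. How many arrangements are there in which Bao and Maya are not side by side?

72

There are 5! = 120 arrangements in all. If Bao and Maya are adjacent, merging them into one block gives 2·(4)! = 48 arrangements.
So 120 − 48 = 72 arrangements keep them apart.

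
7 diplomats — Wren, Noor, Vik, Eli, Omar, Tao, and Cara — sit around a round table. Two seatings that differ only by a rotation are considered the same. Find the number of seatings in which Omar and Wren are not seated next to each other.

480

Without the restriction there are (6)! = 720 seatings.
Seatings with Omar beside Wren: treat them as a block with 2 internal orders, giving 2 × (5)! = 240.
Subtracting, 720 − 240 = 480.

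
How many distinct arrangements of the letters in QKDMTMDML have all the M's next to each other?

2520

Treat the 3 copies of M as a single block. The multiset to arrange is then {MMM, D, D, K, L, Q, T}, 7 items in all.
That gives (7)!/(2!) = 2520 arrangements.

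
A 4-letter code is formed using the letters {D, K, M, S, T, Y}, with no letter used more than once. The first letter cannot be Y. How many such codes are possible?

300

The first letter has 6−1 = 5 choices (anything except Y).
The remaining 3 letters are filled from the other 5 symbols without repetition: 5 × 4 × 3 = 60.
Total: 5 × 60 = 300.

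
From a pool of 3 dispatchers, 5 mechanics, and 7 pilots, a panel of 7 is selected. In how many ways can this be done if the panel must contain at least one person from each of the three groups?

With no constraint there are C(15,7) = 6435 possible selections.
Selections missing a whole group: no dispatchers → C(12,7) = 792; no mechanics → C(10,7) = 120; no pilots → C(8,7) = 8.
Add back selections omitting two groups (i.e. drawn from a single group): C(3,7) + C(5,7) + C(7,7) = 1.
By inclusion–exclusion: 6435 − 920 + 1 = 5516.

5516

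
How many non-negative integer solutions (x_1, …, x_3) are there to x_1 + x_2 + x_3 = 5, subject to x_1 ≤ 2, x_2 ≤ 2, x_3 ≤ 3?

6

By stars and bars, unrestricted non-negative solutions to x_1+…+x_3 = 5 number C(5+2,2) = 21.
Subtract solutions that violate a single cap (substitute x_i' = x_i − (cap_i+1)): x_1 ≥ 3 gives C(4,2) = 6; x_2 ≥ 3 gives C(4,2) = 6; x_3 ≥ 4 gives C(3,2) = 3. Together 15.
No two caps can be exceeded simultaneously, so the pair terms are all 0.
By inclusion–exclusion the count is 21 − 15 + 0 = 6.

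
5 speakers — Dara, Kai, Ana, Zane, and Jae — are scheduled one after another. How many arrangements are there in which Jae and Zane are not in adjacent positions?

There are 5! = 120 arrangements in all. If Jae and Zane are adjacent, merging them into one block gives 2·(4)! = 48 arrangements.
So 120 − 48 = 72 arrangements keep them apart.

72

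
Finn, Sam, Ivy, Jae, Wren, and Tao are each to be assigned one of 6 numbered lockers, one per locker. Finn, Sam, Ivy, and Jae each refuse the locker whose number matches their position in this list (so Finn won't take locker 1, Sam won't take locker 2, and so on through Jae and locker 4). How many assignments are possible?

362

Let Aᵢ (for 1 ≤ i ≤ 4) be the placements that put person i in their forbidden locker. Any j of these fix j positions, leaving (6−j)! ways to fill the rest, and there are C(4,j) ways to pick which j.
By inclusion–exclusion, the number of valid placements is Σ_{j=0}^{4} (−1)^j C(4,j)·(6−j)!.
Computing: 720 − 480 + 144 − 24 + 2 = 362.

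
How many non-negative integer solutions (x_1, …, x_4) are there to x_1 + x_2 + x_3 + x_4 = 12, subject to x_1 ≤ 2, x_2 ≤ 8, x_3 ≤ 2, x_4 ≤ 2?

10

By stars and bars, unrestricted non-negative solutions to x_1+…+x_4 = 12 number C(12+3,3) = 455.
Subtract solutions that violate a single cap (substitute x_i' = x_i − (cap_i+1)): x_1 ≥ 3 gives C(12,3) = 220; x_2 ≥ 9 gives C(6,3) = 20; x_3 ≥ 3 gives C(12,3) = 220; x_4 ≥ 3 gives C(12,3) = 220. Together 680.
Add back pairs where two caps are both exceeded: 1 + 84 + 84 + 1 + 1 + 84 = 255.
Subtract triples: 0 + 0 + 20 + 0 = 20.
By inclusion–exclusion the count is 455 − 680 + 255 − 20 = 10.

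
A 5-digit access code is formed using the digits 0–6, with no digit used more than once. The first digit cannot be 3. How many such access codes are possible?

The first digit has 7−1 = 6 choices (anything except 3).
The remaining 4 digits are filled from the other 6 symbols without repetition: 6 × 5 × 4 × 3 = 360.
Total: 6 × 360 = 2160.

2160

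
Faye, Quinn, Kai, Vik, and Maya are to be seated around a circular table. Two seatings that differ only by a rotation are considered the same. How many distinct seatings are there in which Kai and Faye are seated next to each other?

Treat {Kai, Faye} as one unit (2 internal orders) and seat the resulting 4 units around the table: (3)! circular arrangements.
So 2 × (3)! = 2 × 6 = 12.

12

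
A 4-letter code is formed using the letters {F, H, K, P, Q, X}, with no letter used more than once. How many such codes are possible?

360

With no repetition, fill the 4 letters in order: 6 choices, then 5, down to 3.
6 × 5 × 4 × 3 = 360.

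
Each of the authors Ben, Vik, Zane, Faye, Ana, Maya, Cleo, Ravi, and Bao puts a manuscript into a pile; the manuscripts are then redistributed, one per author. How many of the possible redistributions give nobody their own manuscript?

133496

This is the derangement count D_9: permutations of 9 items with no fixed point.
By inclusion–exclusion this is Σ_{j=0}^{9} (−1)^j C(9,j)·(9−j)!.
Computing: 362880 − 362880 + 181440 − 60480 + 15120 − 3024 + 504 − 72 + 9 − 1 = 133496.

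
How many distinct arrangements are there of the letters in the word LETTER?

180

The 6 letters of LETTER have repeats: E appearing twice and T appearing twice.
So there are 6! / (2!·2!) = 180 distinguishable arrangements.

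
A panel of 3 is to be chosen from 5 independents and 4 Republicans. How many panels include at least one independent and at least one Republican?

70

Unrestricted: C(9,3) = 84 ways to pick any 3 of the 9.
Subtract selections that omit an entire group: no independents → C(4,3) = 4; no Republicans → C(5,3) = 10.
Both groups omitted at once is impossible, so 84 − 14 = 70.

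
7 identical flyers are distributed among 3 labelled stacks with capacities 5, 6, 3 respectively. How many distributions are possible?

22

By stars and bars, unrestricted non-negative solutions to x_1+…+x_3 = 7 number C(7+2,2) = 36.
Subtract solutions that violate a single cap (substitute x_i' = x_i − (cap_i+1)): x_1 ≥ 6 gives C(3,2) = 3; x_2 ≥ 7 gives C(2,2) = 1; x_3 ≥ 4 gives C(5,2) = 10. Together 14.
No two caps can be exceeded simultaneously, so the pair terms are all 0.
By inclusion–exclusion the count is 36 − 14 + 0 = 22.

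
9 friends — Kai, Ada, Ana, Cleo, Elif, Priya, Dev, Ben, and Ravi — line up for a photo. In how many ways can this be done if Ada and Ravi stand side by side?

80640

Place the 7 others and the Ada-Ravi pair as 8 objects in a line; the pair has 2 internal arrangements.
So the count is 2·(8)! = 80640.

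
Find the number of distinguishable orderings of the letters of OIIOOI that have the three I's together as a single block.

4

Treat the 3 copies of I as a single block. The multiset to arrange is then {III, O, O, O}, 4 items in all.
That gives (4)!/(3!) = 4 arrangements.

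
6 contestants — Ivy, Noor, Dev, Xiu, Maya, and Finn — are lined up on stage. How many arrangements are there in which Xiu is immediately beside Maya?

240

Glue Xiu and Maya into one block (2 internal orders), leaving 5 units to arrange in a row.
That gives 2 × 5! = 2 × 120 = 240.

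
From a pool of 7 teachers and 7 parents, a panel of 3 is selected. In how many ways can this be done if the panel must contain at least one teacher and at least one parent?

294

With no constraint there are C(14,3) = 364 possible selections.
Selections missing a whole group: no teachers → C(7,3) = 35; no parents → C(7,3) = 35.
Both groups omitted at once is impossible, so 364 − 70 = 294.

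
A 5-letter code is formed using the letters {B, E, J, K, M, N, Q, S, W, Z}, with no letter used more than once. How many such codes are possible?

30240

With no repetition, fill the 5 letters in order: 10 choices, then 9, down to 6.
10 × 9 × 8 × 7 × 6 = 30240.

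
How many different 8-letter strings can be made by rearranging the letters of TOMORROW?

3360

The 8 letters of TOMORROW have repeats: O appearing 3 times and R appearing twice.
The number of distinct arrangements is 8!/(3!·2!) = 40320/12 = 3360.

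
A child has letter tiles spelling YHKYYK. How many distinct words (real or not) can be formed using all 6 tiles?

60

Letter multiplicities in YHKYYK: H×1, K×2, Y×3.
So there are 6! / (3!·2!) = 60 distinguishable arrangements.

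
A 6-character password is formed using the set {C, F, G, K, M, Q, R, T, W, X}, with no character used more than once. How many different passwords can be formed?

151200

Choose and order 6 of the 10 symbols: the first character has 10 options, the next 9, and so on down to 5.
10 × 9 × 8 × 7 × 6 × 5 = 151200.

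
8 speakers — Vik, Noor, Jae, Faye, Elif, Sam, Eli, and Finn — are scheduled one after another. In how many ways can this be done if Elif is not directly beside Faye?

30240

There are 8! = 40320 arrangements in all. If Elif and Faye are adjacent, merging them into one block gives 2·(7)! = 10080 arrangements.
So 40320 − 10080 = 30240 arrangements keep them apart.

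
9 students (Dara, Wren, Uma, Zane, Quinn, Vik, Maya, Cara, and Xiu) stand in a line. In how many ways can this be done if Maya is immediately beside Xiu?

Treat {Maya, Xiu} as a single unit. There are 8 units to order, and the pair itself can be ordered 2 ways.
So the count is 2·(8)! = 80640.

80640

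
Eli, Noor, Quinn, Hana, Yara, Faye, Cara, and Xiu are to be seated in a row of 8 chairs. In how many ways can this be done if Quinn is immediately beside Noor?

Treat {Quinn, Noor} as a single unit. There are 7 units to order, and the pair itself can be ordered 2 ways.
That gives 2 × 7! = 2 × 5040 = 10080.

10080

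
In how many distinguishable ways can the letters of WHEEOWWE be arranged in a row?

1120

WHEEOWWE has 8 letters with E appearing 3 times and W appearing 3 times.
The number of distinct arrangements is 8!/(3!·3!) = 40320/36 = 1120.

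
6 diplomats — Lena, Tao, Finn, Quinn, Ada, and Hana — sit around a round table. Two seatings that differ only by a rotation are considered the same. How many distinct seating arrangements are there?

120

Fix one person's seat to break rotational symmetry; the remaining 5 people can be arranged in (5)! = 120 ways.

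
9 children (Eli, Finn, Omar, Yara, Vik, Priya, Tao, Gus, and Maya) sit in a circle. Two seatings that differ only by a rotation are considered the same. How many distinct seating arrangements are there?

40320

Fix one person's seat to break rotational symmetry; the remaining 8 people can be arranged in (8)! = 40320 ways.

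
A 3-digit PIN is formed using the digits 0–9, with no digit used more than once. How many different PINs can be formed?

720

This is a permutation of 3 out of 10: P(10,3) = 10!/7!.
10 × 9 × 8 = 720.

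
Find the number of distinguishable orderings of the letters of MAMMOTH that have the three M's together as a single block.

120

Treat the 3 copies of M as a single block. The multiset to arrange is then {MMM, A, H, O, T}, 5 items in all.
All 5 items are distinct, so there are (5)! = 120 arrangements.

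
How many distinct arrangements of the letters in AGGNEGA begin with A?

With the first slot taken by A, it remains to arrange the other 6 letters (GGNEGA).
Those 6 letters have G appearing 3 times, giving (6)!/(3!) = 120.

120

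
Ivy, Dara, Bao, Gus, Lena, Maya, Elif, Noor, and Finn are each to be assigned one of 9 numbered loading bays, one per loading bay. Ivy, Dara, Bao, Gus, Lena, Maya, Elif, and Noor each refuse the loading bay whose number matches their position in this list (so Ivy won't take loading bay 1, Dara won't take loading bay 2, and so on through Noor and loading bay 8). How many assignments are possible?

148329

Let Aᵢ (for 1 ≤ i ≤ 8) be the placements that put person i in their forbidden loading bay. Any j of these fix j positions, leaving (9−j)! ways to fill the rest, and there are C(8,j) ways to pick which j.
By inclusion–exclusion, the number of valid placements is Σ_{j=0}^{8} (−1)^j C(8,j)·(9−j)!.
Computing: 362880 − 322560 + 141120 − 40320 + 8400 − 1344 + 168 − 16 + 1 = 148329.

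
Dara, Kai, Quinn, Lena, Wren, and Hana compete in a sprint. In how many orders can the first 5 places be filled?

There are 6 choices for 1st place, 5 for 2nd, and so on down to 2 for position 5.
That gives 6 × 5 × 4 × 3 × 2 = 720.

720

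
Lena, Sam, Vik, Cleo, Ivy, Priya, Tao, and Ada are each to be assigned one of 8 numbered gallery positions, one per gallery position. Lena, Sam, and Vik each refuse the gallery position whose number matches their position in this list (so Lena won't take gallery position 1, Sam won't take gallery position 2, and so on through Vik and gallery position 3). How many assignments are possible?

Let Aᵢ (for i ∈ {1, 2, 3}) be the placements that put person i in their forbidden gallery position. Any j of these fix j positions, leaving (8−j)! ways to fill the rest, and there are C(3,j) ways to pick which j.
By inclusion–exclusion, the number of valid placements is Σ_{j=0}^{3} (−1)^j C(3,j)·(8−j)!.
Computing: 40320 − 15120 + 2160 − 120 = 27240.

27240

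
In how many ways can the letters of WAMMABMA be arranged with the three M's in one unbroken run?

120

Treat the 3 copies of M as a single block. The multiset to arrange is then {MMM, A, A, A, B, W}, 6 items in all.
That gives (6)!/(3!) = 120 arrangements.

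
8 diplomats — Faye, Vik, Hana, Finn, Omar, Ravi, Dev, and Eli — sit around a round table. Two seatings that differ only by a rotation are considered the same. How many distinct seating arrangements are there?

Seat Faye anywhere (absorbing the rotational symmetry), then permute the other 7: (7)! = 5040.

5040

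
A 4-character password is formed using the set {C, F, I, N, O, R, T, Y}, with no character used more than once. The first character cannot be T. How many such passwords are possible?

1470

The first character has 8−1 = 7 choices (anything except T).
The remaining 3 characters are filled from the other 7 symbols without repetition: 7 × 6 × 5 = 210.
Total: 7 × 210 = 1470.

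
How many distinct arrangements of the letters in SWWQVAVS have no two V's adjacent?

Total arrangements of SWWQVAVS: 8!/(2!·2!·2!) = 5040.
If the two V's are adjacent, glue them into one block, leaving 7 items to arrange: (7)!/(2!·2!) = 1260 ways.
Hence 5040 − 1260 = 3780.

3780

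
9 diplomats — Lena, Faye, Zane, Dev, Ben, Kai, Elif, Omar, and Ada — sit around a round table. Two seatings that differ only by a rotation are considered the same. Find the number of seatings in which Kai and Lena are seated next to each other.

10080

Glue Kai and Lena into a block (2 internal orders). Seating 8 units around a circle gives (7)! arrangements.
So 2 × (7)! = 2 × 5040 = 10080.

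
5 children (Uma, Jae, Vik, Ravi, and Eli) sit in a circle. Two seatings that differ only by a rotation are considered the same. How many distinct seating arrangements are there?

Fix one person's seat to break rotational symmetry; the remaining 4 people can be arranged in (4)! = 24 ways.

24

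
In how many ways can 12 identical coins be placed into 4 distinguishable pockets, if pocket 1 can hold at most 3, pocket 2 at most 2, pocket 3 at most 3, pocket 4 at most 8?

29

Without the upper bounds there are C(15,3) = 455 ways to split 12 among 4 pockets.
Subtract solutions that violate a single cap (substitute x_i' = x_i − (cap_i+1)): x_1 ≥ 4 gives C(11,3) = 165; x_2 ≥ 3 gives C(12,3) = 220; x_3 ≥ 4 gives C(11,3) = 165; x_4 ≥ 9 gives C(6,3) = 20. Together 570.
Add back pairs where two caps are both exceeded: 56 + 35 + 0 + 56 + 1 + 0 = 148.
Subtract triples: 4 + 0 + 0 + 0 = 4.
By inclusion–exclusion the count is 455 − 570 + 148 − 4 = 29.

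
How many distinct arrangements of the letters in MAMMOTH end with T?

120

With the last slot taken by T, it remains to arrange the other 6 letters (MAMMOH).
Those 6 letters have M appearing 3 times, giving (6)!/(3!) = 120.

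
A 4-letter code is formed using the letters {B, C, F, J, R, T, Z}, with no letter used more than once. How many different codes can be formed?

840

Choose and order 4 of the 7 symbols: the first letter has 7 options, the next 6, then 5, 4.
That product is 7 × 6 × 5 × 4 = 840.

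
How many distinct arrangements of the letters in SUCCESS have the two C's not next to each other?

Total arrangements of SUCCESS: 7!/(3!·2!) = 420.
Arrangements with the C's together: treat CC as one letter, giving (6)!/(3!) = 120.
Subtracting, 420 − 120 = 300 arrangements keep the C's apart.

300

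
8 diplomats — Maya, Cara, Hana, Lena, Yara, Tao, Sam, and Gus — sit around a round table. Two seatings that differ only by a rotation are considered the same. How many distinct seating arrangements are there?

Fix one person's seat to break rotational symmetry; the remaining 7 people can be arranged in (7)! = 5040 ways.

5040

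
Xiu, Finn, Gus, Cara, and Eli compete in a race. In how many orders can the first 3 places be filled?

There are 5 choices for 1st place, 4 for 2nd, and 3 for 3rd.
That gives 5 × 4 × 3 = 60.

60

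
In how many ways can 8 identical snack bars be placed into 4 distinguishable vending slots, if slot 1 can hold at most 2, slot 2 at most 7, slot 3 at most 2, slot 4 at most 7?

61

Ignoring the caps, the number of non-negative solutions to x_1+…+x_4 = 8 is C(11,3) = 165.
Subtract solutions that violate a single cap (substitute x_i' = x_i − (cap_i+1)): x_1 ≥ 3 gives C(8,3) = 56; x_2 ≥ 8 gives C(3,3) = 1; x_3 ≥ 3 gives C(8,3) = 56; x_4 ≥ 8 gives C(3,3) = 1. Together 114.
Add back pairs where two caps are both exceeded: 0 + 10 + 0 + 0 + 0 + 0 = 10.
By inclusion–exclusion the count is 165 − 114 + 10 = 61.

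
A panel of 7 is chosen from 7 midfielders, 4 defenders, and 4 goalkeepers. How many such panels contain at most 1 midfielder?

Split by how many midfielders are chosen (0 through 1).
Sum: C(7,0)·C(8,7) + C(7,1)·C(8,6) = 8 + 196 = 204.

204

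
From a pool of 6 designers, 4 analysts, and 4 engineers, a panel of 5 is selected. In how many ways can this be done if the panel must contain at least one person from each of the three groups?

1448

Unrestricted: C(14,5) = 2002 ways to pick any 5 of the 14.
Selections missing a whole group: no designers → C(8,5) = 56; no analysts → C(10,5) = 252; no engineers → C(10,5) = 252.
Add back selections omitting two groups (i.e. drawn from a single group): C(6,5) + C(4,5) + C(4,5) = 6.
By inclusion–exclusion: 2002 − 560 + 6 = 1448.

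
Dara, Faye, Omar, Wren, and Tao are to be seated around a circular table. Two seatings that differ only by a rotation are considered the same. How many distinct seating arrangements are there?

Fix one person's seat to break rotational symmetry; the remaining 4 people can be arranged in (4)! = 24 ways.

24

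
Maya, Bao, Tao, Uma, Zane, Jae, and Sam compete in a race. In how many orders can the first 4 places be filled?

This is an ordered selection of 4 from 7: P(7,4).
That gives 7 × 6 × 5 × 4 = 840.

840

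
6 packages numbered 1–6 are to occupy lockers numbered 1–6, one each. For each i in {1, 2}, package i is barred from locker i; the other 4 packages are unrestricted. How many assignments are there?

504

Let Aᵢ (for i ∈ {1, 2}) be the placements that put package i in its forbidden locker. Any j of these fix j positions, leaving (6−j)! ways to fill the rest, and there are C(2,j) ways to pick which j.
By inclusion–exclusion, the number of valid placements is Σ_{j=0}^{2} (−1)^j C(2,j)·(6−j)!.
Computing: 720 − 240 + 24 = 504.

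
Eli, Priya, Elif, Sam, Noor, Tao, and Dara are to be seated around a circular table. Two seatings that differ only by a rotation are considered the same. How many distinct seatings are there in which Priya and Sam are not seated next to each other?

All circular seatings of 7 people number (6)! = 720.
Seatings with Priya beside Sam: treat them as a block with 2 internal orders, giving 2 × (5)! = 240.
Subtracting, 720 − 240 = 480.

480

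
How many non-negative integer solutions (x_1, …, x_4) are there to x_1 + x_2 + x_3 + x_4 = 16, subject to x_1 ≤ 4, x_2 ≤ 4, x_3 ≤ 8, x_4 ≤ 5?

By stars and bars, unrestricted non-negative solutions to x_1+…+x_4 = 16 number C(16+3,3) = 969.
Subtract solutions that violate a single cap (substitute x_i' = x_i − (cap_i+1)): x_1 ≥ 5 gives C(14,3) = 364; x_2 ≥ 5 gives C(14,3) = 364; x_3 ≥ 9 gives C(10,3) = 120; x_4 ≥ 6 gives C(13,3) = 286. Together 1134.
Add back pairs where two caps are both exceeded: 84 + 10 + 56 + 10 + 56 + 4 = 220.
Subtract triples: 0 + 1 + 0 + 0 = 1.
By inclusion–exclusion the count is 969 − 1134 + 220 − 1 = 54.

54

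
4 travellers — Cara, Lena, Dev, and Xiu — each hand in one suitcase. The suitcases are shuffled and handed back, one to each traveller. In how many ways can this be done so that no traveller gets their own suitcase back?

9

Count assignments avoiding every fixed point. For any j of the 4 travellers fixed to their own suitcase, the other 4−j can be arranged in (4−j)! ways.
By inclusion–exclusion this is Σ_{j=0}^{4} (−1)^j C(4,j)·(4−j)!.
Computing: 24 − 24 + 12 − 4 + 1 = 9.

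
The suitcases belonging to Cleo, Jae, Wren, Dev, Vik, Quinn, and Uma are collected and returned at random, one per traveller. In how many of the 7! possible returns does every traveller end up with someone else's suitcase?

1854

This is the derangement count D_7: permutations of 7 items with no fixed point.
By inclusion–exclusion this is Σ_{j=0}^{7} (−1)^j C(7,j)·(7−j)!.
Computing: 5040 − 5040 + 2520 − 840 + 210 − 42 + 7 − 1 = 1854.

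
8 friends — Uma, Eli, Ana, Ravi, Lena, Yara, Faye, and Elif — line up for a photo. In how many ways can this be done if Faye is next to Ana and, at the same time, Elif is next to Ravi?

2880

Treat {Faye,Ana} as one block (2 orders) and {Elif,Ravi} as another (2 orders).
That leaves 6 units to arrange: 2 × 2 × 6! = 4 × 720 = 2880.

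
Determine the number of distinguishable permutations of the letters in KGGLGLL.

Letter multiplicities in KGGLGLL: G×3, K×1, L×3.
Dividing 7! = 5040 by 3!·3! = 36 for the repeated letters gives 140.

140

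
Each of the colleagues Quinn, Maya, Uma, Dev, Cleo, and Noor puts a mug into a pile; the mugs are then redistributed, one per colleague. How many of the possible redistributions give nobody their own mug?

This is the derangement count D_6: permutations of 6 items with no fixed point.
By inclusion–exclusion this is Σ_{j=0}^{6} (−1)^j C(6,j)·(6−j)!.
Computing: 720 − 720 + 360 − 120 + 30 − 6 + 1 = 265.

265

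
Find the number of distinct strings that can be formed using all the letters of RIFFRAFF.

The 8 letters of RIFFRAFF have repeats: F appearing 4 times and R appearing twice.
Dividing 8! = 40320 by 4!·2! = 48 for the repeated letters gives 840.

840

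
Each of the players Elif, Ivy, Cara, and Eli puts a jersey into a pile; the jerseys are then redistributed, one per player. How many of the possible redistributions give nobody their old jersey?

Let Aᵢ be the assignments in which player i gets their old jersey. We want the size of the complement of A₁∪…∪A_4.
By inclusion–exclusion this is Σ_{j=0}^{4} (−1)^j C(4,j)·(4−j)!.
Computing: 24 − 24 + 12 − 4 + 1 = 9.

9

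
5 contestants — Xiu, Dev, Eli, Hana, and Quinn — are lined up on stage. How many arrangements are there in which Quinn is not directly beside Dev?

There are 5! = 120 arrangements in all. If Quinn and Dev are adjacent, merging them into one block gives 2·(4)! = 48 arrangements.
So 120 − 48 = 72 arrangements keep them apart.

72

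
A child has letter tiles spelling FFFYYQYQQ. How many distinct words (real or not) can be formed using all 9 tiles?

Letter multiplicities in FFFYYQYQQ: F×3, Q×3, Y×3.
Dividing 9! = 362880 by 3!·3!·3! = 216 for the repeated letters gives 1680.

1680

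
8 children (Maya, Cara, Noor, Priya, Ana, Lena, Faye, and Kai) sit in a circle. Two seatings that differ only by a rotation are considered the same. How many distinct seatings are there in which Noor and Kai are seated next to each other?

Glue Noor and Kai into a block (2 internal orders). Seating 7 units around a circle gives (6)! arrangements.
So 2 × (6)! = 2 × 720 = 1440.

1440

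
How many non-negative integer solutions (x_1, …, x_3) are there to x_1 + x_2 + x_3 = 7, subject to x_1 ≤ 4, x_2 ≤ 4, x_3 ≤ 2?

Without the upper bounds there are C(9,2) = 36 ways to split 7 among 3 variables.
Subtract solutions that violate a single cap (substitute x_i' = x_i − (cap_i+1)): x_1 ≥ 5 gives C(4,2) = 6; x_2 ≥ 5 gives C(4,2) = 6; x_3 ≥ 3 gives C(6,2) = 15. Together 27.
No two caps can be exceeded simultaneously, so the pair terms are all 0.
By inclusion–exclusion the count is 36 − 27 + 0 = 9.

9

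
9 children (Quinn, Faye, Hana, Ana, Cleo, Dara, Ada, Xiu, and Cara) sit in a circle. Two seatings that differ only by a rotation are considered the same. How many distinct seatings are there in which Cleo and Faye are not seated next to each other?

Without the restriction there are (8)! = 40320 seatings.
Those with Cleo next to Faye: fuse the pair into one unit and seat 8 units around a circle — 2·(7)! = 10080.
Subtracting, 40320 − 10080 = 30240.

30240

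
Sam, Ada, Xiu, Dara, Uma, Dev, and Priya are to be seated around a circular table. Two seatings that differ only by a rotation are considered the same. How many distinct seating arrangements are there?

720

Fix one person's seat to break rotational symmetry; the remaining 6 people can be arranged in (6)! = 720 ways.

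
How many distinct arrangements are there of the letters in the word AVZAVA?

60

The 6 letters of AVZAVA have repeats: A appearing 3 times and V appearing twice.
Dividing 6! = 720 by 3!·2! = 12 for the repeated letters gives 60.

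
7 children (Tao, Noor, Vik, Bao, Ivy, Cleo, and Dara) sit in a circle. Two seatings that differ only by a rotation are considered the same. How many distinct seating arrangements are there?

720

Around a circle, 7 distinct people have 7!/7 = (6)! = 720 rotationally distinct seatings.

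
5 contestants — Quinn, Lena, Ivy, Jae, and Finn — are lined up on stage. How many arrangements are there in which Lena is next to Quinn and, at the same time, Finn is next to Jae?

24

Treat {Lena,Quinn} as one block (2 orders) and {Finn,Jae} as another (2 orders).
That leaves 3 units to arrange: 2 × 2 × 3! = 4 × 6 = 24.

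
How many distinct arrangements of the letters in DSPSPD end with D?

30

With the last slot taken by D, it remains to arrange the other 5 letters (SPSPD).
Those 5 letters have P appearing twice and S appearing twice, giving (5)!/(2!·2!) = 30.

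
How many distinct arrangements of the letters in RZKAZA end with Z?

Fix Z in the last position and arrange the remaining 5 letters.
Those 5 letters have A appearing twice, giving (5)!/(2!) = 60.

60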